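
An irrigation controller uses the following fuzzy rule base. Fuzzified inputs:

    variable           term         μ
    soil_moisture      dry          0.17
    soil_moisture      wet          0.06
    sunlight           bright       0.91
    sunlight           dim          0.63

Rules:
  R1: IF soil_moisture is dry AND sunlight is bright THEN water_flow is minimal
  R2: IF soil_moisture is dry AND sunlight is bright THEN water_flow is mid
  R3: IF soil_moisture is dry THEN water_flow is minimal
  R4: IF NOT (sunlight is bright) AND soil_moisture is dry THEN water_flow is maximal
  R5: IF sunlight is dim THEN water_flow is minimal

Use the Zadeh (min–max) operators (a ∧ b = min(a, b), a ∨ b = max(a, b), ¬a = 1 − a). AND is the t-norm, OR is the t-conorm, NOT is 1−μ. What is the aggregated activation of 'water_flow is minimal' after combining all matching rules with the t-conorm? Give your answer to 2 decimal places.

R1: dry=0.17, bright=0.91; AND[min(a, b)] → w = 0.17
R2: dry=0.17, bright=0.91; AND[min(a, b)] → w = 0.17
R3: dry=0.17 → w = 0.17
R4: ¬bright=1−0.91=0.09, dry=0.17; AND[min(a, b)] → w = 0.09
R5: dim=0.63 → w = 0.63
Rules with consequent 'minimal': {R1, R3, R5} → strengths 0.17, 0.17, 0.63
Aggregate via t-conorm [max(a, b)]: 0.63

0.63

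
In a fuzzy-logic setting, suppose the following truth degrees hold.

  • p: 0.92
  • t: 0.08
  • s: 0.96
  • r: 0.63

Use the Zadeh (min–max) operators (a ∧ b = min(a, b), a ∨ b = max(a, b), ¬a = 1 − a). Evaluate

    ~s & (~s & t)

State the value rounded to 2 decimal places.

~s = 1 − 0.96 = 0.04
~s = 1 − 0.96 = 0.04
~s & t = min(a, b) on (0.04, 0.08) = 0.04
~s & (~s & t) = min(a, b) on (0.04, 0.04) = 0.04

0.04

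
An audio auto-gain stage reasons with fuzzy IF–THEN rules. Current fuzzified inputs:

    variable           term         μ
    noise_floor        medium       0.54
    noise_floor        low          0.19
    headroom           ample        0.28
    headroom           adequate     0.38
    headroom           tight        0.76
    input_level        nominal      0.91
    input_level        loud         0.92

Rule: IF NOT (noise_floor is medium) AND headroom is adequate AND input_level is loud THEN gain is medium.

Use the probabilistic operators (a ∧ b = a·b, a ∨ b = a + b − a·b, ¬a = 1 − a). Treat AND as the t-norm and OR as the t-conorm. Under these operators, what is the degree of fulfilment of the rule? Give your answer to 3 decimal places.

0.161

firing strength: ¬medium=1−0.54=0.46, adequate=0.38, loud=0.92; AND[a·b] → w = 0.1608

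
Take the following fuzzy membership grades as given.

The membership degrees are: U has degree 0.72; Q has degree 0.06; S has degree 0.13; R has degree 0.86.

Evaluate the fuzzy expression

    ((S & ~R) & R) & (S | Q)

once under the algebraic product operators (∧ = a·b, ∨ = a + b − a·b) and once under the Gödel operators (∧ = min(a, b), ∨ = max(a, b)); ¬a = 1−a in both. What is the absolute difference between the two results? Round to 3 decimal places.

Under algebraic product:
  ~R = 1 − 0.8600 = 0.1400
  S & ~R = a·b on (0.1300, 0.1400) = 0.0182
  (S & ~R) & R = a·b on (0.0182, 0.8600) = 0.0157
  S | Q = a + b − a·b on (0.1300, 0.0600) = 0.1822
  ((S & ~R) & R) & (S | Q) = a·b on (0.0157, 0.1822) = 0.0029
  → value = 0.0029
Under Gödel:
  ~R = 1 − 0.86 = 0.14
  S & ~R = min(a, b) on (0.13, 0.14) = 0.13
  (S & ~R) & R = min(a, b) on (0.13, 0.86) = 0.13
  S | Q = max(a, b) on (0.13, 0.06) = 0.13
  ((S & ~R) & R) & (S | Q) = min(a, b) on (0.13, 0.13) = 0.13
  → value = 0.1300
|0.0029 − 0.1300| = 0.127

0.127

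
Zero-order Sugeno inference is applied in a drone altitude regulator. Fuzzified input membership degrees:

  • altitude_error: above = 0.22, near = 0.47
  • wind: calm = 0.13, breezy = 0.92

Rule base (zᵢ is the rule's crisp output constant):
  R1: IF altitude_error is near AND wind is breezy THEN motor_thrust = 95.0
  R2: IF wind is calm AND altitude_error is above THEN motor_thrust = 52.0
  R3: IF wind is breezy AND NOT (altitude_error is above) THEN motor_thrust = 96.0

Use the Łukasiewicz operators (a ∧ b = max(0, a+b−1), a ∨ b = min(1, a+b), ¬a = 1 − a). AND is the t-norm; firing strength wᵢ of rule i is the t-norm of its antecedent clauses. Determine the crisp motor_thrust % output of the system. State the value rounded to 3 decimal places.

95.642

R1 (z=95.0): near=0.47, breezy=0.92; AND[max(0, a+b−1)] → w = 0.39
R2 (z=52.0): calm=0.13, above=0.22; AND[max(0, a+b−1)] → w = 0.00
R3 (z=96.0): breezy=0.92, ¬above=1−0.22=0.78; AND[max(0, a+b−1)] → w = 0.70
Weighted average = (0.39·95.0 + 0.00·52.0 + 0.70·96.0) / (0.39 + 0.00 + 0.70)
  = 104.2500 / 1.0900 = 95.642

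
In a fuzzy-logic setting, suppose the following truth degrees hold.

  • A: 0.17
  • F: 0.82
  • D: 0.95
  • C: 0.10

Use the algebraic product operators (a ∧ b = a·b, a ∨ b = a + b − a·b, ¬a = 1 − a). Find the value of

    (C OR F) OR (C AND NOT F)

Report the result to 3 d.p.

0.841

C OR F = a + b − a·b on (0.1000, 0.8200) = 0.8380
NOT F = 1 − 0.8200 = 0.1800
C AND NOT F = a·b on (0.1000, 0.1800) = 0.0180
(C OR F) OR (C AND NOT F) = a + b − a·b on (0.8380, 0.0180) = 0.8409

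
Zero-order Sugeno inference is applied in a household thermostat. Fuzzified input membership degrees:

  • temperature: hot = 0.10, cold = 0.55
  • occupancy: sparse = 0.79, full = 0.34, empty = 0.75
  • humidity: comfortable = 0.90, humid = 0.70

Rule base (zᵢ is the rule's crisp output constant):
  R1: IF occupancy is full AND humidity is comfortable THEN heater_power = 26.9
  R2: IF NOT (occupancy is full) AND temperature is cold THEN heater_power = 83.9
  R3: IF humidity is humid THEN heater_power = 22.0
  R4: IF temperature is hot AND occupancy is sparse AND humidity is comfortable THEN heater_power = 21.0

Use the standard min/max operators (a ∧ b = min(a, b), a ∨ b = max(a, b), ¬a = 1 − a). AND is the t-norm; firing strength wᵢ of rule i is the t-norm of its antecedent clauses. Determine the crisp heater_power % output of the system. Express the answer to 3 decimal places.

R1 (z=26.9): full=0.34, comfortable=0.90; AND[min(a, b)] → w = 0.34
R2 (z=83.9): ¬full=1−0.34=0.66, cold=0.55; AND[min(a, b)] → w = 0.55
R3 (z=22.0): humid=0.70 → w = 0.70
R4 (z=21.0): hot=0.10, sparse=0.79, comfortable=0.90; AND[min(a, b)] → w = 0.10
Weighted average = (0.34·26.9 + 0.55·83.9 + 0.70·22.0 + 0.10·21.0) / (0.34 + 0.55 + 0.70 + 0.10)
  = 72.7910 / 1.6900 = 43.072

43.072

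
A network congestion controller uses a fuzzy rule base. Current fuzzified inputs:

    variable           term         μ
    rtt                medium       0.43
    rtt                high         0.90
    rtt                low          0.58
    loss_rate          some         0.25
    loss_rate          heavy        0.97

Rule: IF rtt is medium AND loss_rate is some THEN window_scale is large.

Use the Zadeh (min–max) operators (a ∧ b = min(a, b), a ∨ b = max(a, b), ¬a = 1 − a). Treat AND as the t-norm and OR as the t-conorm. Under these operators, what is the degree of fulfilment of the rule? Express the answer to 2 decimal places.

firing strength: medium=0.43, some=0.25; AND[min(a, b)] → w = 0.25

0.25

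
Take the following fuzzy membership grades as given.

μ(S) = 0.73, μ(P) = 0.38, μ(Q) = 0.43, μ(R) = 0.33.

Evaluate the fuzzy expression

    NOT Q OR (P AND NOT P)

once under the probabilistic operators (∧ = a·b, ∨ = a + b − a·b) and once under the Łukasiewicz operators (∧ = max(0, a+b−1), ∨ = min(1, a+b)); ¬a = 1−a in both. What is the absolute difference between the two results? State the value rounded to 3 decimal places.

0.101

Under probabilistic:
  NOT Q = 1 − 0.4300 = 0.5700
  NOT P = 1 − 0.3800 = 0.6200
  P AND NOT P = a·b on (0.3800, 0.6200) = 0.2356
  NOT Q OR (P AND NOT P) = a + b − a·b on (0.5700, 0.2356) = 0.6713
  → value = 0.6713
Under Łukasiewicz:
  NOT Q = 1 − 0.43 = 0.57
  NOT P = 1 − 0.38 = 0.62
  P AND NOT P = max(0, a+b−1) on (0.38, 0.62) = 0.00
  NOT Q OR (P AND NOT P) = min(1, a+b) on (0.57, 0.00) = 0.57
  → value = 0.5700
|0.6713 − 0.5700| = 0.101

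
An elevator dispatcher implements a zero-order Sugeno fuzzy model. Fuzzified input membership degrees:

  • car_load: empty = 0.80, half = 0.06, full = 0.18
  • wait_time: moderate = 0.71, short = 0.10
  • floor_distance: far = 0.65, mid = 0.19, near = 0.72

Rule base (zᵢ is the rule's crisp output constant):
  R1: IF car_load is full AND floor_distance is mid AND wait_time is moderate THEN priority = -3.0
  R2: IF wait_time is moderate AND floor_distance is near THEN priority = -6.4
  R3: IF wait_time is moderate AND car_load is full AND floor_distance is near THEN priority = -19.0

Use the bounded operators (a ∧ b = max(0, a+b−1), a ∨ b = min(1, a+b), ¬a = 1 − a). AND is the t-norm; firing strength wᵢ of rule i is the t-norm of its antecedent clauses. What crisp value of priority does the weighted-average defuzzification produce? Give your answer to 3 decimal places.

R1 (z=-3.0): full=0.18, mid=0.19, moderate=0.71; AND[max(0, a+b−1)] → w = 0.00
R2 (z=-6.4): moderate=0.71, near=0.72; AND[max(0, a+b−1)] → w = 0.43
R3 (z=-19.0): moderate=0.71, full=0.18, near=0.72; AND[max(0, a+b−1)] → w = 0.00
Weighted average = (0.00·-3.0 + 0.43·-6.4 + 0.00·-19.0) / (0.00 + 0.43 + 0.00)
  = -2.7520 / 0.4300 = -6.400

-6.400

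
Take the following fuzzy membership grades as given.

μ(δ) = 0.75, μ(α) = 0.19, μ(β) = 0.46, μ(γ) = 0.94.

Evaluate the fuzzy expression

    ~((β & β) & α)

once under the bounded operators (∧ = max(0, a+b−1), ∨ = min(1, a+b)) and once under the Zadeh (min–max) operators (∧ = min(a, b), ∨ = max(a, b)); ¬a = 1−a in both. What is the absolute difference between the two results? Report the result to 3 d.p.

0.190

Under bounded:
  β & β = max(0, a+b−1) on (0.46, 0.46) = 0.00
  (β & β) & α = max(0, a+b−1) on (0.00, 0.19) = 0.00
  ~((β & β) & α) = 1 − 0.00 = 1.00
  → value = 1.0000
Under Zadeh (min–max):
  β & β = min(a, b) on (0.46, 0.46) = 0.46
  (β & β) & α = min(a, b) on (0.46, 0.19) = 0.19
  ~((β & β) & α) = 1 − 0.19 = 0.81
  → value = 0.8100
|1.0000 − 0.8100| = 0.190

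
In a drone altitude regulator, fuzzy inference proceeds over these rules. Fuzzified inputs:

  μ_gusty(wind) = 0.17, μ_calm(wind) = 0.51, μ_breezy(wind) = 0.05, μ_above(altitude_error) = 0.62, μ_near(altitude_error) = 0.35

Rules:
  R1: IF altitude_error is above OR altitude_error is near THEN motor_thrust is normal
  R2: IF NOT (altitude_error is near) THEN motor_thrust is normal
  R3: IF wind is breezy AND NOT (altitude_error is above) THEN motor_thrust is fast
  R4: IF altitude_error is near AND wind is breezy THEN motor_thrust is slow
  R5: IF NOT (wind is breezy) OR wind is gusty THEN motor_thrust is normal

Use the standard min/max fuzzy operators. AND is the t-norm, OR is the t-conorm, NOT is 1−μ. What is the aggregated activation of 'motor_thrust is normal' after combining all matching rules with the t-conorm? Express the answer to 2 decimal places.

0.95

R1: above=0.62, near=0.35; OR[max(a, b)] → w = 0.62
R2: ¬near=1−0.35=0.65 → w = 0.65
R3: breezy=0.05, ¬above=1−0.62=0.38; AND[min(a, b)] → w = 0.05
R4: near=0.35, breezy=0.05; AND[min(a, b)] → w = 0.05
R5: ¬breezy=1−0.05=0.95, gusty=0.17; OR[max(a, b)] → w = 0.95
Rules with consequent 'normal': {R1, R2, R5} → strengths 0.62, 0.65, 0.95
Aggregate via t-conorm [max(a, b)]: 0.95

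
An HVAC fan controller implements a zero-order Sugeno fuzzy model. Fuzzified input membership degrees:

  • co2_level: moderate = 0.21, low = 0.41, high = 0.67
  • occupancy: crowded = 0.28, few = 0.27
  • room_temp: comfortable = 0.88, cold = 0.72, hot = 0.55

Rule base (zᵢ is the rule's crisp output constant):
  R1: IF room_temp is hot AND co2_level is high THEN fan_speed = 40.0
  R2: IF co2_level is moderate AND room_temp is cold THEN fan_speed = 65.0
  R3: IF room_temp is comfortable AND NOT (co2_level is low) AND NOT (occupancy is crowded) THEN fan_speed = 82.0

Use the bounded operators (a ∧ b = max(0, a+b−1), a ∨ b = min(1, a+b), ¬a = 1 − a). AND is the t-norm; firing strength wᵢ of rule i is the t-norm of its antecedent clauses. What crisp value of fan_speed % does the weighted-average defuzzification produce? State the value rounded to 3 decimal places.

59.463

R1 (z=40.0): hot=0.55, high=0.67; AND[max(0, a+b−1)] → w = 0.22
R2 (z=65.0): moderate=0.21, cold=0.72; AND[max(0, a+b−1)] → w = 0.00
R3 (z=82.0): comfortable=0.88, ¬low=1−0.41=0.59, ¬crowded=1−0.28=0.72; AND[max(0, a+b−1)] → w = 0.19
Weighted average = (0.22·40.0 + 0.00·65.0 + 0.19·82.0) / (0.22 + 0.00 + 0.19)
  = 24.3800 / 0.4100 = 59.463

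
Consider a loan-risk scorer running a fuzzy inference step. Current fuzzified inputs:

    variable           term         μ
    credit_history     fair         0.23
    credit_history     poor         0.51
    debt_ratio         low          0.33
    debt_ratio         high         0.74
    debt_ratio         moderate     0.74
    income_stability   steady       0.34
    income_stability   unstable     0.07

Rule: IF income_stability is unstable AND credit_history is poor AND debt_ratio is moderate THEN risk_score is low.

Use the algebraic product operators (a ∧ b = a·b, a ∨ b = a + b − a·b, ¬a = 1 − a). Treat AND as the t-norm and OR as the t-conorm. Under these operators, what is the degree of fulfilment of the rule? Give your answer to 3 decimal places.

0.026

firing strength: unstable=0.07, poor=0.51, moderate=0.74; AND[a·b] → w = 0.0264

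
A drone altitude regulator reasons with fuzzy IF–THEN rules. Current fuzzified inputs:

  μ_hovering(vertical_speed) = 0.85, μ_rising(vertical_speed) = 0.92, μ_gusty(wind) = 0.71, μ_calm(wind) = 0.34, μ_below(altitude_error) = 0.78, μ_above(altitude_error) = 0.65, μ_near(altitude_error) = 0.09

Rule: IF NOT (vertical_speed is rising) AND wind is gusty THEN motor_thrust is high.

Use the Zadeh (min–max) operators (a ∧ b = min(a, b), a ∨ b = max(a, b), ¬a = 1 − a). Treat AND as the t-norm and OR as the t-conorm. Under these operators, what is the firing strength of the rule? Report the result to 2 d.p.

firing strength: ¬rising=1−0.92=0.08, gusty=0.71; AND[min(a, b)] → w = 0.08

0.08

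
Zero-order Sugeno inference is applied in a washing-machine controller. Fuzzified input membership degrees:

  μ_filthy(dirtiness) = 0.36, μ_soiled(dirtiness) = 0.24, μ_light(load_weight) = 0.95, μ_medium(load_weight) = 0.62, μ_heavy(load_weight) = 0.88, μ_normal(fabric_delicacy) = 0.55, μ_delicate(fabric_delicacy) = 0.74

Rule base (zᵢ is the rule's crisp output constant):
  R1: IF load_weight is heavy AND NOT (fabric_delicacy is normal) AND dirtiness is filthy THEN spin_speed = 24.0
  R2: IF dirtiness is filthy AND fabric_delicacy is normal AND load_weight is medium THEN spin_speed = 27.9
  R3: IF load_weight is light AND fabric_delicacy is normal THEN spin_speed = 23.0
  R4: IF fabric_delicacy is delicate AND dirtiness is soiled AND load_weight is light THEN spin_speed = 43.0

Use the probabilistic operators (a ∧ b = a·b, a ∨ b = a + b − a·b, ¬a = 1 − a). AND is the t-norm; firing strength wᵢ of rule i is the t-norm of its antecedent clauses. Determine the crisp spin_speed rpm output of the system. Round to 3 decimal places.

R1 (z=24.0): heavy=0.88, ¬normal=1−0.55=0.45, filthy=0.36; AND[a·b] → w = 0.1426
R2 (z=27.9): filthy=0.36, normal=0.55, medium=0.62; AND[a·b] → w = 0.1228
R3 (z=23.0): light=0.95, normal=0.55; AND[a·b] → w = 0.5225
R4 (z=43.0): delicate=0.74, soiled=0.24, light=0.95; AND[a·b] → w = 0.1687
Weighted average = (0.1426·24.0 + 0.1228·27.9 + 0.5225·23.0 + 0.1687·43.0) / (0.1426 + 0.1228 + 0.5225 + 0.1687)
  = 26.1189 / 0.9565 = 27.306

27.306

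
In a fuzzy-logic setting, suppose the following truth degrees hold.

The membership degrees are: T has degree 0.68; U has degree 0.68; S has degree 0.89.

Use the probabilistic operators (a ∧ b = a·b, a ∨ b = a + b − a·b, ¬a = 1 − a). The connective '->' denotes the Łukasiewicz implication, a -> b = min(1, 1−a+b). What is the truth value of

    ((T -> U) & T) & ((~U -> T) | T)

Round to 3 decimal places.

T -> U  [Łukasiewicz: min(1, 1−a+b)] with a=0.6800, b=0.6800 → 1.0000
(T -> U) & T = a·b on (1.0000, 0.6800) = 0.6800
~U = 1 − 0.6800 = 0.3200
~U -> T  [Łukasiewicz: min(1, 1−a+b)] with a=0.3200, b=0.6800 → 1.0000
(~U -> T) | T = a + b − a·b on (1.0000, 0.6800) = 1.0000
((T -> U) & T) & ((~U -> T) | T) = a·b on (0.6800, 1.0000) = 0.6800

0.680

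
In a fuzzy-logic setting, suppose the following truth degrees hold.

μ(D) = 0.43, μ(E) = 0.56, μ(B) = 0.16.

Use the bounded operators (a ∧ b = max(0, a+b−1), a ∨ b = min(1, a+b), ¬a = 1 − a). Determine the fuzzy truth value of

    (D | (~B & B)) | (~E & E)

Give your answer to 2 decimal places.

~B = 1 − 0.16 = 0.84
~B & B = max(0, a+b−1) on (0.84, 0.16) = 0.00
D | (~B & B) = min(1, a+b) on (0.43, 0.00) = 0.43
~E = 1 − 0.56 = 0.44
~E & E = max(0, a+b−1) on (0.44, 0.56) = 0.00
(D | (~B & B)) | (~E & E) = min(1, a+b) on (0.43, 0.00) = 0.43

0.43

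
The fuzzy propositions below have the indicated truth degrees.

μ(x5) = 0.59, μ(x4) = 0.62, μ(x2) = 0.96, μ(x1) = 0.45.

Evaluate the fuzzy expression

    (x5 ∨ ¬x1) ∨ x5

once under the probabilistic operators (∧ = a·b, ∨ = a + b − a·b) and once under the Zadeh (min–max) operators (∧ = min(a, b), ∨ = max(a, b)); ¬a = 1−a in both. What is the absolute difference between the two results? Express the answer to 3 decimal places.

0.334

Under probabilistic:
  ¬x1 = 1 − 0.4500 = 0.5500
  x5 ∨ ¬x1 = a + b − a·b on (0.5900, 0.5500) = 0.8155
  (x5 ∨ ¬x1) ∨ x5 = a + b − a·b on (0.8155, 0.5900) = 0.9244
  → value = 0.9244
Under Zadeh (min–max):
  ¬x1 = 1 − 0.45 = 0.55
  x5 ∨ ¬x1 = max(a, b) on (0.59, 0.55) = 0.59
  (x5 ∨ ¬x1) ∨ x5 = max(a, b) on (0.59, 0.59) = 0.59
  → value = 0.5900
|0.9244 − 0.5900| = 0.334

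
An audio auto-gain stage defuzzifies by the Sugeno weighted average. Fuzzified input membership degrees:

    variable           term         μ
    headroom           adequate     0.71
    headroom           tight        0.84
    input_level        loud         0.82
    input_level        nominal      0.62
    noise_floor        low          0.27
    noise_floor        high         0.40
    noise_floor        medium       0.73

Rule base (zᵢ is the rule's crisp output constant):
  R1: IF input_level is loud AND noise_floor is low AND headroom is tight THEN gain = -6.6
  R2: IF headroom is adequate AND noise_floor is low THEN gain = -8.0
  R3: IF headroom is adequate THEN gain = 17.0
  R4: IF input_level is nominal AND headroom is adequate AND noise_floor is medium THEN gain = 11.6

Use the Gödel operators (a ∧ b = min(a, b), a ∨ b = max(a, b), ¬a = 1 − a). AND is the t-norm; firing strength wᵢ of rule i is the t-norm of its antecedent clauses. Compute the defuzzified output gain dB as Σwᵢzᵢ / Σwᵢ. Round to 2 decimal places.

8.19

R1 (z=-6.6): loud=0.82, low=0.27, tight=0.84; AND[min(a, b)] → w = 0.27
R2 (z=-8.0): adequate=0.71, low=0.27; AND[min(a, b)] → w = 0.27
R3 (z=17.0): adequate=0.71 → w = 0.71
R4 (z=11.6): nominal=0.62, adequate=0.71, medium=0.73; AND[min(a, b)] → w = 0.62
Weighted average = (0.27·-6.6 + 0.27·-8.0 + 0.71·17.0 + 0.62·11.6) / (0.27 + 0.27 + 0.71 + 0.62)
  = 15.3200 / 1.8700 = 8.19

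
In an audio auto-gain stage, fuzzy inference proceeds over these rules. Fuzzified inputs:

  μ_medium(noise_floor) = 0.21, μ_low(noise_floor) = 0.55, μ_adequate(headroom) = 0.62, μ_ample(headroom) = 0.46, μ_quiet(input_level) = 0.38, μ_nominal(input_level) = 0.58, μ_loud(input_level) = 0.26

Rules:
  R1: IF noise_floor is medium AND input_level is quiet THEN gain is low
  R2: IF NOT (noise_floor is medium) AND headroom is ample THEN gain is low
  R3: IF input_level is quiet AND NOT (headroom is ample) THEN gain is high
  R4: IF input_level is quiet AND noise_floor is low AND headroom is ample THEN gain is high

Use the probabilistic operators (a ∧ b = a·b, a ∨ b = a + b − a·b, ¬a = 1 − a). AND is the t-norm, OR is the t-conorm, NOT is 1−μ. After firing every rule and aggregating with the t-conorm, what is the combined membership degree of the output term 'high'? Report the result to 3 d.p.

R1: medium=0.21, quiet=0.38; AND[a·b] → w = 0.0798
R2: ¬medium=1−0.21=0.79, ample=0.46; AND[a·b] → w = 0.3634
R3: quiet=0.38, ¬ample=1−0.46=0.54; AND[a·b] → w = 0.2052
R4: quiet=0.38, low=0.55, ample=0.46; AND[a·b] → w = 0.0961
Rules with consequent 'high': {R3, R4} → strengths 0.2052, 0.0961
Aggregate via t-conorm [a + b − a·b]: 0.2816

0.282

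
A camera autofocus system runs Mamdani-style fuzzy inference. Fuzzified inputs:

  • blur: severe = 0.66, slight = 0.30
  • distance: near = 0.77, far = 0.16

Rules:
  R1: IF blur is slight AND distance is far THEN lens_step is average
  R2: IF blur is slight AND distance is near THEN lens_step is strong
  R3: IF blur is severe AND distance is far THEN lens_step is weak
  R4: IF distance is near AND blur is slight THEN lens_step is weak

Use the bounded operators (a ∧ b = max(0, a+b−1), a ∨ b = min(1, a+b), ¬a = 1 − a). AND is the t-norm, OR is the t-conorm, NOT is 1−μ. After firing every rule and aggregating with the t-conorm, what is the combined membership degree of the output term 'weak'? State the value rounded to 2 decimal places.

R1: slight=0.30, far=0.16; AND[max(0, a+b−1)] → w = 0.00
R2: slight=0.30, near=0.77; AND[max(0, a+b−1)] → w = 0.07
R3: severe=0.66, far=0.16; AND[max(0, a+b−1)] → w = 0.00
R4: near=0.77, slight=0.30; AND[max(0, a+b−1)] → w = 0.07
Rules with consequent 'weak': {R3, R4} → strengths 0.00, 0.07
Aggregate via t-conorm [min(1, a+b)]: 0.07

0.07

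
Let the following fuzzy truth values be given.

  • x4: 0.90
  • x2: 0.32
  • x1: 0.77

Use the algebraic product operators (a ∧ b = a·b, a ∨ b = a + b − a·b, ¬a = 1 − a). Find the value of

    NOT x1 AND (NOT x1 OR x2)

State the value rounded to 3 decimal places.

NOT x1 = 1 − 0.7700 = 0.2300
NOT x1 = 1 − 0.7700 = 0.2300
NOT x1 OR x2 = a + b − a·b on (0.2300, 0.3200) = 0.4764
NOT x1 AND (NOT x1 OR x2) = a·b on (0.2300, 0.4764) = 0.1096

0.110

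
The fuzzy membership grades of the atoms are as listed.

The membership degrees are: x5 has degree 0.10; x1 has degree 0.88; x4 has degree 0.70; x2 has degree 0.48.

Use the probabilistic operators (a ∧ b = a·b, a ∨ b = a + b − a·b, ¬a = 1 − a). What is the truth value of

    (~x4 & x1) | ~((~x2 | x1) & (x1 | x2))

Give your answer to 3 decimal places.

~x4 = 1 − 0.7000 = 0.3000
~x4 & x1 = a·b on (0.3000, 0.8800) = 0.2640
~x2 = 1 − 0.4800 = 0.5200
~x2 | x1 = a + b − a·b on (0.5200, 0.8800) = 0.9424
x1 | x2 = a + b − a·b on (0.8800, 0.4800) = 0.9376
(~x2 | x1) & (x1 | x2) = a·b on (0.9424, 0.9376) = 0.8836
~((~x2 | x1) & (x1 | x2)) = 1 − 0.8836 = 0.1164
(~x4 & x1) | ~((~x2 | x1) & (x1 | x2)) = a + b − a·b on (0.2640, 0.1164) = 0.3497

0.350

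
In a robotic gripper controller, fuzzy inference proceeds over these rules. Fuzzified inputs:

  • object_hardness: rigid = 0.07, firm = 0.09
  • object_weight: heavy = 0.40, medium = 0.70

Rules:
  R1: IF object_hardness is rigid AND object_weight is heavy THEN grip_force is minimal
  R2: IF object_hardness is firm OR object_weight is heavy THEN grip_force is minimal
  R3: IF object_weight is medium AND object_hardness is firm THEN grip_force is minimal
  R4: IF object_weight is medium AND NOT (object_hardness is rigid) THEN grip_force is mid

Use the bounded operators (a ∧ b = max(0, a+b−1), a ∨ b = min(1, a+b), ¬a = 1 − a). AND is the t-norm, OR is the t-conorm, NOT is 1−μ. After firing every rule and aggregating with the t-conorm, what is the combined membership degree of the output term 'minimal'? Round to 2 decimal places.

R1: rigid=0.07, heavy=0.40; AND[max(0, a+b−1)] → w = 0.00
R2: firm=0.09, heavy=0.40; OR[min(1, a+b)] → w = 0.49
R3: medium=0.70, firm=0.09; AND[max(0, a+b−1)] → w = 0.00
R4: medium=0.70, ¬rigid=1−0.07=0.93; AND[max(0, a+b−1)] → w = 0.63
Rules with consequent 'minimal': {R1, R2, R3} → strengths 0.00, 0.49, 0.00
Aggregate via t-conorm [min(1, a+b)]: 0.49

0.49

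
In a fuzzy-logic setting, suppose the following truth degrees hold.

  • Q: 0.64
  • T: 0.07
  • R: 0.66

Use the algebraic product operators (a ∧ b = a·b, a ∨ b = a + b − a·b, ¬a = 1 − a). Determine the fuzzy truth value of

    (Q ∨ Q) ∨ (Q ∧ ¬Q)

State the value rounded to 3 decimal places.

0.900

Q ∨ Q = a + b − a·b on (0.6400, 0.6400) = 0.8704
¬Q = 1 − 0.6400 = 0.3600
Q ∧ ¬Q = a·b on (0.6400, 0.3600) = 0.2304
(Q ∨ Q) ∨ (Q ∧ ¬Q) = a + b − a·b on (0.8704, 0.2304) = 0.9003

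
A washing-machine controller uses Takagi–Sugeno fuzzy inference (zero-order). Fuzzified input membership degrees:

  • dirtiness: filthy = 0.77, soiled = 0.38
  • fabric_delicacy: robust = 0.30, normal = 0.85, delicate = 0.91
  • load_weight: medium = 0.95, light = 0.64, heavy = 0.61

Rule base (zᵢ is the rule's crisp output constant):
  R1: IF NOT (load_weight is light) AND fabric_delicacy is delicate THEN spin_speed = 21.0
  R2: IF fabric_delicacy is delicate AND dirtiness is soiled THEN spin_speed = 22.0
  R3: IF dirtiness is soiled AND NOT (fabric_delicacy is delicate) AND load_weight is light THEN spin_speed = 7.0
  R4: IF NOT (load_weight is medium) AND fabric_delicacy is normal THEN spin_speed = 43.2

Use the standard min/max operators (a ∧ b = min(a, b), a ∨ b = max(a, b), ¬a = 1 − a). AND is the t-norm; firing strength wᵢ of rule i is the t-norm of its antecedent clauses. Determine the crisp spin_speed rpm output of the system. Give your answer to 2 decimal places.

R1 (z=21.0): ¬light=1−0.64=0.36, delicate=0.91; AND[min(a, b)] → w = 0.36
R2 (z=22.0): delicate=0.91, soiled=0.38; AND[min(a, b)] → w = 0.38
R3 (z=7.0): soiled=0.38, ¬delicate=1−0.91=0.09, light=0.64; AND[min(a, b)] → w = 0.09
R4 (z=43.2): ¬medium=1−0.95=0.05, normal=0.85; AND[min(a, b)] → w = 0.05
Weighted average = (0.36·21.0 + 0.38·22.0 + 0.09·7.0 + 0.05·43.2) / (0.36 + 0.38 + 0.09 + 0.05)
  = 18.7100 / 0.8800 = 21.26

21.26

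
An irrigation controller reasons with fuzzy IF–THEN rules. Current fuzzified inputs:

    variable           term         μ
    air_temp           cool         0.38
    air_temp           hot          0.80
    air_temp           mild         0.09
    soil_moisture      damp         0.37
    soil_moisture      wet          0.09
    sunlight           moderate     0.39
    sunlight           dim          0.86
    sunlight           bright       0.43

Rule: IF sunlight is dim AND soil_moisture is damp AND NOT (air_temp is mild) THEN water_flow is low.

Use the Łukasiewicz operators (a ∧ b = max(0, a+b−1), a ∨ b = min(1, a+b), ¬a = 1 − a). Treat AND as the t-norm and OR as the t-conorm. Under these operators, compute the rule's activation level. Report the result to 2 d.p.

0.14

firing strength: dim=0.86, damp=0.37, ¬mild=1−0.09=0.91; AND[max(0, a+b−1)] → w = 0.14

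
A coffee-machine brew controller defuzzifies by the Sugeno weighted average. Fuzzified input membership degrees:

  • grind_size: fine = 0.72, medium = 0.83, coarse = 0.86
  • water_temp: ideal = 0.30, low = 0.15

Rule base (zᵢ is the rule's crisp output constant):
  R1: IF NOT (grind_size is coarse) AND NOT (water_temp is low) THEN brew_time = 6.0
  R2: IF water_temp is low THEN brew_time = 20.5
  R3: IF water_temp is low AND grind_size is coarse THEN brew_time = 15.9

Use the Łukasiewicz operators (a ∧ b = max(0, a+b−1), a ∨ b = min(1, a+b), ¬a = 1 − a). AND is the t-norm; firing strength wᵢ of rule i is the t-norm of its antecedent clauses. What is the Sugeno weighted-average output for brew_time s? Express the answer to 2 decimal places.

R1 (z=6.0): ¬coarse=1−0.86=0.14, ¬low=1−0.15=0.85; AND[max(0, a+b−1)] → w = 0.00
R2 (z=20.5): low=0.15 → w = 0.15
R3 (z=15.9): low=0.15, coarse=0.86; AND[max(0, a+b−1)] → w = 0.01
Weighted average = (0.00·6.0 + 0.15·20.5 + 0.01·15.9) / (0.00 + 0.15 + 0.01)
  = 3.2340 / 0.1600 = 20.21

20.21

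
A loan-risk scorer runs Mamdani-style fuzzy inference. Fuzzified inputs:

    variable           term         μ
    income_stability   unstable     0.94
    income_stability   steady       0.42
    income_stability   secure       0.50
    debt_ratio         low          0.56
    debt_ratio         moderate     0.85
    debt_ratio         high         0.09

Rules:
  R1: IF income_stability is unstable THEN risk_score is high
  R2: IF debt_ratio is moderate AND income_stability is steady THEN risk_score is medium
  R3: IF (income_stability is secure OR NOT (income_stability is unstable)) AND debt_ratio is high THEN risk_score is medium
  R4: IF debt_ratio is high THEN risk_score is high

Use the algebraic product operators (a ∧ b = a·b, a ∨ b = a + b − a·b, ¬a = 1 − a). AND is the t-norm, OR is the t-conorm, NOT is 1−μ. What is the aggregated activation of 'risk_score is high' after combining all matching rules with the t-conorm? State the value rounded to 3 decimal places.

R1: unstable=0.94 → w = 0.9400
R2: moderate=0.85, steady=0.42; AND[a·b] → w = 0.3570
R3: (secure=0.50 OR ¬unstable=1−0.94=0.06) = 0.5300; AND[a·b] with high=0.09 → w = 0.0477
R4: high=0.09 → w = 0.0900
Rules with consequent 'high': {R1, R4} → strengths 0.9400, 0.0900
Aggregate via t-conorm [a + b − a·b]: 0.9454

0.945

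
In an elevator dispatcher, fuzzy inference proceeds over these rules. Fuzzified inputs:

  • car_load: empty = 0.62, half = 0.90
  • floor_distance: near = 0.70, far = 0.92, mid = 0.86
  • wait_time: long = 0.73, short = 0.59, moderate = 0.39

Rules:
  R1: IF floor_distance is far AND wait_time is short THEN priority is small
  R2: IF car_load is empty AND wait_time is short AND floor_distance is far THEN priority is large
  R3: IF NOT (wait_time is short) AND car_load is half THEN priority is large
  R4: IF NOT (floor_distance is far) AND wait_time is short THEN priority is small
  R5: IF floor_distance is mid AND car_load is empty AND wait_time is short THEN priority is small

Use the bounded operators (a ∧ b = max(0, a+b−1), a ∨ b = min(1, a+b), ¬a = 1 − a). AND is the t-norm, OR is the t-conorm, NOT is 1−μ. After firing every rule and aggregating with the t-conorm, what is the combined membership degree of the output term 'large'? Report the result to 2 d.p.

0.44

R1: far=0.92, short=0.59; AND[max(0, a+b−1)] → w = 0.51
R2: empty=0.62, short=0.59, far=0.92; AND[max(0, a+b−1)] → w = 0.13
R3: ¬short=1−0.59=0.41, half=0.90; AND[max(0, a+b−1)] → w = 0.31
R4: ¬far=1−0.92=0.08, short=0.59; AND[max(0, a+b−1)] → w = 0.00
R5: mid=0.86, empty=0.62, short=0.59; AND[max(0, a+b−1)] → w = 0.07
Rules with consequent 'large': {R2, R3} → strengths 0.13, 0.31
Aggregate via t-conorm [min(1, a+b)]: 0.44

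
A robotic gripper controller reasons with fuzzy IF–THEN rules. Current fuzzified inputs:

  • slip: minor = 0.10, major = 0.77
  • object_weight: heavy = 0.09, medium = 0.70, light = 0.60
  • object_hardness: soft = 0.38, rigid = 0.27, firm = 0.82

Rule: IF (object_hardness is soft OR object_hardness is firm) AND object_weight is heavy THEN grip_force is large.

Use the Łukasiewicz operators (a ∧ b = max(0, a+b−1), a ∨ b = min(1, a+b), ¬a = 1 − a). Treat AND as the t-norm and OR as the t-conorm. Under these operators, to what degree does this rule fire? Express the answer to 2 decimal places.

firing strength: (soft=0.38 OR firm=0.82) = 1.00; AND[max(0, a+b−1)] with heavy=0.09 → w = 0.09

0.09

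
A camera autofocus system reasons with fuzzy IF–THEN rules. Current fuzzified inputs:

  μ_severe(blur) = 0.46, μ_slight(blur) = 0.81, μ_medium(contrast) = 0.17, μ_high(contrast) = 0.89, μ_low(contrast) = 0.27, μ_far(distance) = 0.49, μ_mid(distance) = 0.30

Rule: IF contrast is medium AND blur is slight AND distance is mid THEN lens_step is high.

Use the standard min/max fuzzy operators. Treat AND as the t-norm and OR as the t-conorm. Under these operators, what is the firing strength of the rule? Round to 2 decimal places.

firing strength: medium=0.17, slight=0.81, mid=0.30; AND[min(a, b)] → w = 0.17

0.17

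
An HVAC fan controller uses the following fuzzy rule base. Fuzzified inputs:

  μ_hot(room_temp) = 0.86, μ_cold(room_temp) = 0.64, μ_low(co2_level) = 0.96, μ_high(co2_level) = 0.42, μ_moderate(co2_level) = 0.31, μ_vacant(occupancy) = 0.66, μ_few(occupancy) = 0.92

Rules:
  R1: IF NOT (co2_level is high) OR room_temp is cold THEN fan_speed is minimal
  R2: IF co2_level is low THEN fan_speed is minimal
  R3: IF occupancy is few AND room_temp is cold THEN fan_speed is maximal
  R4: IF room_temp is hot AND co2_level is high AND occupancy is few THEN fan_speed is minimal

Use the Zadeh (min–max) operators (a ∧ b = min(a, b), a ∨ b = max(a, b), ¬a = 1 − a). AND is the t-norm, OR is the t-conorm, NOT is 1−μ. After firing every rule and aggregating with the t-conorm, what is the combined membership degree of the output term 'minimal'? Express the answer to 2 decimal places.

R1: ¬high=1−0.42=0.58, cold=0.64; OR[max(a, b)] → w = 0.64
R2: low=0.96 → w = 0.96
R3: few=0.92, cold=0.64; AND[min(a, b)] → w = 0.64
R4: hot=0.86, high=0.42, few=0.92; AND[min(a, b)] → w = 0.42
Rules with consequent 'minimal': {R1, R2, R4} → strengths 0.64, 0.96, 0.42
Aggregate via t-conorm [max(a, b)]: 0.96

0.96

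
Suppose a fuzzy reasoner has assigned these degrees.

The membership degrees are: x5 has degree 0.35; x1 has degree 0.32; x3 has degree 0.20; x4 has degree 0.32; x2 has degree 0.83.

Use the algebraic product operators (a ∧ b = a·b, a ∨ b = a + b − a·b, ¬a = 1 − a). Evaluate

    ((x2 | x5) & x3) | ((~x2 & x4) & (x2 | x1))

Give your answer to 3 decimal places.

x2 | x5 = a + b − a·b on (0.8300, 0.3500) = 0.8895
(x2 | x5) & x3 = a·b on (0.8895, 0.2000) = 0.1779
~x2 = 1 − 0.8300 = 0.1700
~x2 & x4 = a·b on (0.1700, 0.3200) = 0.0544
x2 | x1 = a + b − a·b on (0.8300, 0.3200) = 0.8844
(~x2 & x4) & (x2 | x1) = a·b on (0.0544, 0.8844) = 0.0481
((x2 | x5) & x3) | ((~x2 & x4) & (x2 | x1)) = a + b − a·b on (0.1779, 0.0481) = 0.2175

0.217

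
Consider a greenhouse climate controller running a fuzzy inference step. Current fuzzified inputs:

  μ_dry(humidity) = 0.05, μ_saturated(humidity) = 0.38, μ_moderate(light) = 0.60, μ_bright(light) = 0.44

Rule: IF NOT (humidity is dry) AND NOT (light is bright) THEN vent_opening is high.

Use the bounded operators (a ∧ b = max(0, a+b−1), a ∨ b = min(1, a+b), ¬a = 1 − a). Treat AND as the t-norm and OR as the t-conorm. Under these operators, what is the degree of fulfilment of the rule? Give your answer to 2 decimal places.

0.51

firing strength: ¬dry=1−0.05=0.95, ¬bright=1−0.44=0.56; AND[max(0, a+b−1)] → w = 0.51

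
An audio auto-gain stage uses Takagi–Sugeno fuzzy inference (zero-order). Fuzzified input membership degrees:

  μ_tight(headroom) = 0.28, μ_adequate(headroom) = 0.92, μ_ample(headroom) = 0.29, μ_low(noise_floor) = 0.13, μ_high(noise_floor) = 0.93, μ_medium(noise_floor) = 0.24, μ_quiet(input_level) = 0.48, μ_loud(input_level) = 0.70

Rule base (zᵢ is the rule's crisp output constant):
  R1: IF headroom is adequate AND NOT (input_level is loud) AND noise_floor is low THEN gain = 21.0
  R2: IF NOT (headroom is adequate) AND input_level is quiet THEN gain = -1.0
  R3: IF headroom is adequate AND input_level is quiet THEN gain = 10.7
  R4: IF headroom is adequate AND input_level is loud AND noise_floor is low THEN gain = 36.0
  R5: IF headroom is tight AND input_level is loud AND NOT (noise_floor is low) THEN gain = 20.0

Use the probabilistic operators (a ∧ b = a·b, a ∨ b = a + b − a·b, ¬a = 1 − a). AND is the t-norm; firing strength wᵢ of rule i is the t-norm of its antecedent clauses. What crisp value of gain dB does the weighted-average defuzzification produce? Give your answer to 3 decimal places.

15.406

R1 (z=21.0): adequate=0.92, ¬loud=1−0.70=0.30, low=0.13; AND[a·b] → w = 0.0359
R2 (z=-1.0): ¬adequate=1−0.92=0.08, quiet=0.48; AND[a·b] → w = 0.0384
R3 (z=10.7): adequate=0.92, quiet=0.48; AND[a·b] → w = 0.4416
R4 (z=36.0): adequate=0.92, loud=0.70, low=0.13; AND[a·b] → w = 0.0837
R5 (z=20.0): tight=0.28, loud=0.70, ¬low=1−0.13=0.87; AND[a·b] → w = 0.1705
Weighted average = (0.0359·21.0 + 0.0384·-1.0 + 0.4416·10.7 + 0.0837·36.0 + 0.1705·20.0) / (0.0359 + 0.0384 + 0.4416 + 0.0837 + 0.1705)
  = 11.8645 / 0.7701 = 15.406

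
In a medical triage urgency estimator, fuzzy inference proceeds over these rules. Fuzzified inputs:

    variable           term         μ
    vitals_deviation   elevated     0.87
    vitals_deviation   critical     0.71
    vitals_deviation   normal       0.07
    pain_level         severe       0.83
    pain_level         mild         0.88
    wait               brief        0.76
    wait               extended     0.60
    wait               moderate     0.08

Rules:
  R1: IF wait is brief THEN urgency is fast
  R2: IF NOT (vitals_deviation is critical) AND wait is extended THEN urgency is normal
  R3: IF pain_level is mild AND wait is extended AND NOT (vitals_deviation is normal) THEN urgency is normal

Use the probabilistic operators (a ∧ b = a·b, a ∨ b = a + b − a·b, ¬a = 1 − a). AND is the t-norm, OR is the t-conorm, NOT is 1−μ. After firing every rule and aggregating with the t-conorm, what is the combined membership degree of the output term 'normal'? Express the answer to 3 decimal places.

0.580

R1: brief=0.76 → w = 0.7600
R2: ¬critical=1−0.71=0.29, extended=0.60; AND[a·b] → w = 0.1740
R3: mild=0.88, extended=0.60, ¬normal=1−0.07=0.93; AND[a·b] → w = 0.4910
Rules with consequent 'normal': {R2, R3} → strengths 0.1740, 0.4910
Aggregate via t-conorm [a + b − a·b]: 0.5796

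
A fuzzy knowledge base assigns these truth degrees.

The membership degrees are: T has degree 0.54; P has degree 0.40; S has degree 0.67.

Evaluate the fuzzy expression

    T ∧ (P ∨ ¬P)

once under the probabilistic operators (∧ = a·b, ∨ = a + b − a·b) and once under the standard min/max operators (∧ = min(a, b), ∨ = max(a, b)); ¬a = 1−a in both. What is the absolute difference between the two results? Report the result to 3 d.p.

Under probabilistic:
  ¬P = 1 − 0.4000 = 0.6000
  P ∨ ¬P = a + b − a·b on (0.4000, 0.6000) = 0.7600
  T ∧ (P ∨ ¬P) = a·b on (0.5400, 0.7600) = 0.4104
  → value = 0.4104
Under standard min/max:
  ¬P = 1 − 0.40 = 0.60
  P ∨ ¬P = max(a, b) on (0.40, 0.60) = 0.60
  T ∧ (P ∨ ¬P) = min(a, b) on (0.54, 0.60) = 0.54
  → value = 0.5400
|0.4104 − 0.5400| = 0.130

0.130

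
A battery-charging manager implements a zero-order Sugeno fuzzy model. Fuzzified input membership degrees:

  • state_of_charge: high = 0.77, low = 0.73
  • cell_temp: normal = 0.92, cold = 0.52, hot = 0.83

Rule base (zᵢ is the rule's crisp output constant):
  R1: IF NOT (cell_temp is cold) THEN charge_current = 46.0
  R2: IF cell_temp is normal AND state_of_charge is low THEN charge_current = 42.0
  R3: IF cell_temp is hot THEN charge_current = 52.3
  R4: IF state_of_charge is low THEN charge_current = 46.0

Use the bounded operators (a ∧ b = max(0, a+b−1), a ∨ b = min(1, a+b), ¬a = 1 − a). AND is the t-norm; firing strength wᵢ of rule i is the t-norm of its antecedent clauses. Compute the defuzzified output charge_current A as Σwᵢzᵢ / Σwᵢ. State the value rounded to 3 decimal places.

46.977

R1 (z=46.0): ¬cold=1−0.52=0.48 → w = 0.48
R2 (z=42.0): normal=0.92, low=0.73; AND[max(0, a+b−1)] → w = 0.65
R3 (z=52.3): hot=0.83 → w = 0.83
R4 (z=46.0): low=0.73 → w = 0.73
Weighted average = (0.48·46.0 + 0.65·42.0 + 0.83·52.3 + 0.73·46.0) / (0.48 + 0.65 + 0.83 + 0.73)
  = 126.3690 / 2.6900 = 46.977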